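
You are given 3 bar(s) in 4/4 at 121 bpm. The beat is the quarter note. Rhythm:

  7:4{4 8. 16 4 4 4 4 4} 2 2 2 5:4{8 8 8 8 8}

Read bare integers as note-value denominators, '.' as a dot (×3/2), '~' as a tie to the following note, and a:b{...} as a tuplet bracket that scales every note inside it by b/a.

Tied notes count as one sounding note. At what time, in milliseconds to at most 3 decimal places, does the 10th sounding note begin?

note 10 onset = 6b = 2975.207ms

1. 0.0ms @ 0 + 283.353ms (4/7)
2. 283.353ms @ 4/7 + 212.515ms (3/7)
3. 495.868ms @ 1 + 70.838ms (1/7)
4. 566.706ms @ 8/7 + 283.353ms (4/7)
5. 850.059ms @ 12/7 + 283.353ms (4/7)
6. 1133.412ms @ 16/7 + 283.353ms (4/7)
7. 1416.765ms @ 20/7 + 283.353ms (4/7)
8. 1700.118ms @ 24/7 + 283.353ms (4/7)
9. 1983.471ms @ 4 + 991.736ms (2)
10. 2975.207ms @ 6 + 991.736ms (2)
11. 3966.942ms @ 8 + 991.736ms (2)
12. 4958.678ms @ 10 + 198.347ms (2/5)
13. 5157.025ms @ 52/5 + 198.347ms (2/5)
14. 5355.372ms @ 54/5 + 198.347ms (2/5)
15. 5553.719ms @ 56/5 + 198.347ms (2/5)
16. 5752.066ms @ 58/5 + 198.347ms (2/5)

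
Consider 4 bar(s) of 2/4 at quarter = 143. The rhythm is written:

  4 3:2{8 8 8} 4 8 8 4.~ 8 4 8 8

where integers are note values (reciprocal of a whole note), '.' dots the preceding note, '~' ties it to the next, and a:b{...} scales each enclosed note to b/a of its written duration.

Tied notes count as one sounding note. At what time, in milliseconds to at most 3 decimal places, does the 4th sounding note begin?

note 4 onset = 5/3b = 699.301ms

1. 0.0ms @ 0 + 419.58ms (1)
2. 419.58ms @ 1 + 139.86ms (1/3)
3. 559.441ms @ 4/3 + 139.86ms (1/3)
4. 699.301ms @ 5/3 + 139.86ms (1/3)
5. 839.161ms @ 2 + 419.58ms (1)
6. 1258.741ms @ 3 + 209.79ms (1/2)
7. 1468.531ms @ 7/2 + 209.79ms (1/2)
8. 1678.322ms @ 4 + 839.161ms (2)
9. 2517.483ms @ 6 + 419.58ms (1)
10. 2937.063ms @ 7 + 209.79ms (1/2)
11. 3146.853ms @ 15/2 + 209.79ms (1/2)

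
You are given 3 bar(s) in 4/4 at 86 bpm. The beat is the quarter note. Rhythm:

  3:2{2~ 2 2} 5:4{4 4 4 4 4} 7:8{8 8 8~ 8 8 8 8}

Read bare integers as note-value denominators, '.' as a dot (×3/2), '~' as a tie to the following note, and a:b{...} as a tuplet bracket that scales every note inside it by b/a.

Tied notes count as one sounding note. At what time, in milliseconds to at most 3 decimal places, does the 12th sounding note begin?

1. 0.0ms @ 0 + 1860.465ms (8/3)
2. 1860.465ms @ 8/3 + 930.233ms (4/3)
3. 2790.698ms @ 4 + 558.14ms (4/5)
4. 3348.837ms @ 24/5 + 558.14ms (4/5)
5. 3906.977ms @ 28/5 + 558.14ms (4/5)
6. 4465.116ms @ 32/5 + 558.14ms (4/5)
7. 5023.256ms @ 36/5 + 558.14ms (4/5)
8. 5581.395ms @ 8 + 398.671ms (4/7)
9. 5980.066ms @ 60/7 + 398.671ms (4/7)
10. 6378.738ms @ 64/7 + 797.342ms (8/7)
11. 7176.08ms @ 72/7 + 398.671ms (4/7)
12. 7574.751ms @ 76/7 + 398.671ms (4/7)
13. 7973.422ms @ 80/7 + 398.671ms (4/7)

note 12 onset = 76/7b = 7574.751ms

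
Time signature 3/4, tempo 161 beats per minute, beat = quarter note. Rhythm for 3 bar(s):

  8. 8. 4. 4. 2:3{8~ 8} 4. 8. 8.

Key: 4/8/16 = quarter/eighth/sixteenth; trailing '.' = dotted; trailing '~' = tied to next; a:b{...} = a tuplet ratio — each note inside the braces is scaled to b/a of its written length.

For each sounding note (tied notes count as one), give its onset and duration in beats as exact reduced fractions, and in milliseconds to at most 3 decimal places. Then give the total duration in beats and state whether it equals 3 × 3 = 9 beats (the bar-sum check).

1) 0.0ms=0b +279.503ms=3/4b
2) 279.503ms=3/4b +279.503ms=3/4b
3) 559.006ms=3/2b +559.006ms=3/2b
4) 1118.012ms=3b +559.006ms=3/2b
5) 1677.019ms=9/2b +559.006ms=3/2b
6) 2236.025ms=6b +559.006ms=3/2b
7) 2795.031ms=15/2b +279.503ms=3/4b
8) 3074.534ms=33/4b +279.503ms=3/4b
Σ=9b of 9 (161bpm 3/4) — PASS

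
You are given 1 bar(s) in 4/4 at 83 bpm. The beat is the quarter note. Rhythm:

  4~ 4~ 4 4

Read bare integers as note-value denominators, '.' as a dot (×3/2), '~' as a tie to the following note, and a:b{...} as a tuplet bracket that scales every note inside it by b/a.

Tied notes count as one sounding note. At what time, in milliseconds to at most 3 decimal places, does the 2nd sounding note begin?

note 2 onset = 3b = 2168.675ms

1. 0.0ms @ 0 + 2168.675ms (3)
2. 2168.675ms @ 3 + 722.892ms (1)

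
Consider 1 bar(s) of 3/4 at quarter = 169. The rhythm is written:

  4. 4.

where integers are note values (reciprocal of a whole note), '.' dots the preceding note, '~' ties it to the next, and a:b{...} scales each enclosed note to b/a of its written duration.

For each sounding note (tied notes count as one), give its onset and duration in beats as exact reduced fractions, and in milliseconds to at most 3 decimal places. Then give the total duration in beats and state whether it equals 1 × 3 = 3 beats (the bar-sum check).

1) 0.0ms=0b +532.544ms=3/2b
2) 532.544ms=3/2b +532.544ms=3/2b
Σ=3b of 3 (169bpm 3/4) — PASS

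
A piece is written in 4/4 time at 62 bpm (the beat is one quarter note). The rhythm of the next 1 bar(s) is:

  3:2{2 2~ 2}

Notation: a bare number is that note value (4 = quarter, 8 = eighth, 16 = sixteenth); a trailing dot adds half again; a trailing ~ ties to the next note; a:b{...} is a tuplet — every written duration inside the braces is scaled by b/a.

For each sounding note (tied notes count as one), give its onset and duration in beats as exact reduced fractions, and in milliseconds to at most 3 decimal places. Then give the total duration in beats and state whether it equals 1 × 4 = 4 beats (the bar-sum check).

1) 0.0ms=0b +1290.323ms=4/3b
2) 1290.323ms=4/3b +2580.645ms=8/3b
Σ=4b of 4 (62bpm 4/4) — PASS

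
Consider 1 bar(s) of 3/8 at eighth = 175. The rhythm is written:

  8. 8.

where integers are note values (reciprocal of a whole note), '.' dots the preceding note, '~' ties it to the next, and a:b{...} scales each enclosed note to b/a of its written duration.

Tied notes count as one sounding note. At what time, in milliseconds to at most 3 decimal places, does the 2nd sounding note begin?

note 2 onset = 3/2b = 514.286ms

1. 0.0ms @ 0 + 514.286ms (3/2)
2. 514.286ms @ 3/2 + 514.286ms (3/2)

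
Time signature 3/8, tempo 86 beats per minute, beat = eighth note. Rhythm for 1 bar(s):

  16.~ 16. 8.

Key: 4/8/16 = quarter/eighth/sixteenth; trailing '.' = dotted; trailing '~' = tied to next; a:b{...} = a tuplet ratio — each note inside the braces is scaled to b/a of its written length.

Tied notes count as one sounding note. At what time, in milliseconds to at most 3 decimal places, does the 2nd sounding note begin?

note 2 onset = 3/2b = 1046.512ms

1. 0.0ms @ 0 + 1046.512ms (3/2)
2. 1046.512ms @ 3/2 + 1046.512ms (3/2)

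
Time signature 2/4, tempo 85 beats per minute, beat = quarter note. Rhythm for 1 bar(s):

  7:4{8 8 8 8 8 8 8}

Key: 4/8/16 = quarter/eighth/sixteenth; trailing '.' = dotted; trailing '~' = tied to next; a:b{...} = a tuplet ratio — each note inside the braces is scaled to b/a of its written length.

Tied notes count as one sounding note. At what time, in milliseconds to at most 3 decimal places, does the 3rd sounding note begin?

note 3 onset = 4/7b = 403.361ms

1. 0.0ms @ 0 + 201.681ms (2/7)
2. 201.681ms @ 2/7 + 201.681ms (2/7)
3. 403.361ms @ 4/7 + 201.681ms (2/7)
4. 605.042ms @ 6/7 + 201.681ms (2/7)
5. 806.723ms @ 8/7 + 201.681ms (2/7)
6. 1008.403ms @ 10/7 + 201.681ms (2/7)
7. 1210.084ms @ 12/7 + 201.681ms (2/7)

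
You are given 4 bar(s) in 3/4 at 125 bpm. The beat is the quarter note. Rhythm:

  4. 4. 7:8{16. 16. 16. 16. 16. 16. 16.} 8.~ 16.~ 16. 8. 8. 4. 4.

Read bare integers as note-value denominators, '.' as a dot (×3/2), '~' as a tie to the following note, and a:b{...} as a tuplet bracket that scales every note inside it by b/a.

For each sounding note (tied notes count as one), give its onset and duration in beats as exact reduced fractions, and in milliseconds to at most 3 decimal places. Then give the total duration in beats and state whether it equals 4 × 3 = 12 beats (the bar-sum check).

1) 0.0ms=0b +720.0ms=3/2b
2) 720.0ms=3/2b +720.0ms=3/2b
3) 1440.0ms=3b +205.714ms=3/7b
4) 1645.714ms=24/7b +205.714ms=3/7b
5) 1851.429ms=27/7b +205.714ms=3/7b
6) 2057.143ms=30/7b +205.714ms=3/7b
7) 2262.857ms=33/7b +205.714ms=3/7b
8) 2468.571ms=36/7b +205.714ms=3/7b
9) 2674.286ms=39/7b +205.714ms=3/7b
10) 2880.0ms=6b +720.0ms=3/2b
11) 3600.0ms=15/2b +360.0ms=3/4b
12) 3960.0ms=33/4b +360.0ms=3/4b
13) 4320.0ms=9b +720.0ms=3/2b
14) 5040.0ms=21/2b +720.0ms=3/2b
Σ=12b of 12 (125bpm 3/4) — PASS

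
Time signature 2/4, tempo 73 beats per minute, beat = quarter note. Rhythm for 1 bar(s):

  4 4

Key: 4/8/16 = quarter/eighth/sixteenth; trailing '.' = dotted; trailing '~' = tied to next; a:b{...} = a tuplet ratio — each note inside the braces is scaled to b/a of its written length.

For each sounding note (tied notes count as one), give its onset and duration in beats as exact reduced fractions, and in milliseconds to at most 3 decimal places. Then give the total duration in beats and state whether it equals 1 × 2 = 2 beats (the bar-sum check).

1) 0.0ms=0b +821.918ms=1b
2) 821.918ms=1b +821.918ms=1b
Σ=2b of 2 (73bpm 2/4) — PASS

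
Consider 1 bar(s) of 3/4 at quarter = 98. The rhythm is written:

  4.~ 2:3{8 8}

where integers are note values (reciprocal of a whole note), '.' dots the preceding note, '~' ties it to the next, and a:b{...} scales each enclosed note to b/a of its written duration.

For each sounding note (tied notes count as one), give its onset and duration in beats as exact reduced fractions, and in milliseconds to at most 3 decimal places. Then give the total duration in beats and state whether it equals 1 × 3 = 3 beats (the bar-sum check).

1) 0.0ms=0b +1377.551ms=9/4b
2) 1377.551ms=9/4b +459.184ms=3/4b
Σ=3b of 3 (98bpm 3/4) — PASS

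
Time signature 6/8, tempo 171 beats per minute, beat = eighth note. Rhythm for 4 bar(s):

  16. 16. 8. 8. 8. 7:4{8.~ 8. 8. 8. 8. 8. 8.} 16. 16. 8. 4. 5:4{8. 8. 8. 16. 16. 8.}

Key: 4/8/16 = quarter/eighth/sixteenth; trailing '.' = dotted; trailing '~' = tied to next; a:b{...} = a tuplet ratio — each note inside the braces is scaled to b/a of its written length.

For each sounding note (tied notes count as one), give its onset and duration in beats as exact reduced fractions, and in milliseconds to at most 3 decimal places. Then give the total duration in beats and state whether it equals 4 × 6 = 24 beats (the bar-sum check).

1) 0.0ms=0b +263.158ms=3/4b
2) 263.158ms=3/4b +263.158ms=3/4b
3) 526.316ms=3/2b +526.316ms=3/2b
4) 1052.632ms=3b +526.316ms=3/2b
5) 1578.947ms=9/2b +526.316ms=3/2b
6) 2105.263ms=6b +601.504ms=12/7b
7) 2706.767ms=54/7b +300.752ms=6/7b
8) 3007.519ms=60/7b +300.752ms=6/7b
9) 3308.271ms=66/7b +300.752ms=6/7b
10) 3609.023ms=72/7b +300.752ms=6/7b
11) 3909.774ms=78/7b +300.752ms=6/7b
12) 4210.526ms=12b +263.158ms=3/4b
13) 4473.684ms=51/4b +263.158ms=3/4b
14) 4736.842ms=27/2b +526.316ms=3/2b
15) 5263.158ms=15b +1052.632ms=3b
16) 6315.789ms=18b +421.053ms=6/5b
17) 6736.842ms=96/5b +421.053ms=6/5b
18) 7157.895ms=102/5b +421.053ms=6/5b
19) 7578.947ms=108/5b +210.526ms=3/5b
20) 7789.474ms=111/5b +210.526ms=3/5b
21) 8000.0ms=114/5b +421.053ms=6/5b
Σ=24b of 24 (171bpm 6/8) — PASS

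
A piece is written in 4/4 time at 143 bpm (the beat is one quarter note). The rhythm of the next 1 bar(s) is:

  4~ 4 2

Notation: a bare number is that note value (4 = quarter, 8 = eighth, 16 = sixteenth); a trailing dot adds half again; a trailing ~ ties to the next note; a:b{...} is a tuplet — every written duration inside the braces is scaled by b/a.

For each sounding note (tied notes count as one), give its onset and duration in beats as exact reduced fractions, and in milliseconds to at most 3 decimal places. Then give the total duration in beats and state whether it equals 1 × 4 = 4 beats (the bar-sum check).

1) 0.0ms=0b +839.161ms=2b
2) 839.161ms=2b +839.161ms=2b
Σ=4b of 4 (143bpm 4/4) — PASS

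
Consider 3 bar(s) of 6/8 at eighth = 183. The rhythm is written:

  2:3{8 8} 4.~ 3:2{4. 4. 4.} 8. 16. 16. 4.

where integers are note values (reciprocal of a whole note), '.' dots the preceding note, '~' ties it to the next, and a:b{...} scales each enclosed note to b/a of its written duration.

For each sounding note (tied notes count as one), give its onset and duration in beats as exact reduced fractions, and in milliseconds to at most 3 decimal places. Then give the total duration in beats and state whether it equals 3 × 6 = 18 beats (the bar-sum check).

1) 0.0ms=0b +491.803ms=3/2b
2) 491.803ms=3/2b +491.803ms=3/2b
3) 983.607ms=3b +1639.344ms=5b
4) 2622.951ms=8b +655.738ms=2b
5) 3278.689ms=10b +655.738ms=2b
6) 3934.426ms=12b +491.803ms=3/2b
7) 4426.23ms=27/2b +245.902ms=3/4b
8) 4672.131ms=57/4b +245.902ms=3/4b
9) 4918.033ms=15b +983.607ms=3b
Σ=18b of 18 (183bpm 6/8) — PASS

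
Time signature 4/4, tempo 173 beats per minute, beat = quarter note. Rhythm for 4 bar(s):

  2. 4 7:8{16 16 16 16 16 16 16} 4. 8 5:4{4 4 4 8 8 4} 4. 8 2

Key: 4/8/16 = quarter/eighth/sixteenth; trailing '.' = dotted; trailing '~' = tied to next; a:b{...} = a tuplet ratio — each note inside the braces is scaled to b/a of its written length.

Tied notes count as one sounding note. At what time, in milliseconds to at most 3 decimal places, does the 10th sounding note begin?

note 10 onset = 6b = 2080.925ms

1. 0.0ms @ 0 + 1040.462ms (3)
2. 1040.462ms @ 3 + 346.821ms (1)
3. 1387.283ms @ 4 + 99.092ms (2/7)
4. 1486.375ms @ 30/7 + 99.092ms (2/7)
5. 1585.467ms @ 32/7 + 99.092ms (2/7)
6. 1684.558ms @ 34/7 + 99.092ms (2/7)
7. 1783.65ms @ 36/7 + 99.092ms (2/7)
8. 1882.742ms @ 38/7 + 99.092ms (2/7)
9. 1981.833ms @ 40/7 + 99.092ms (2/7)
10. 2080.925ms @ 6 + 520.231ms (3/2)
11. 2601.156ms @ 15/2 + 173.41ms (1/2)
12. 2774.566ms @ 8 + 277.457ms (4/5)
13. 3052.023ms @ 44/5 + 277.457ms (4/5)
14. 3329.48ms @ 48/5 + 277.457ms (4/5)
15. 3606.936ms @ 52/5 + 138.728ms (2/5)
16. 3745.665ms @ 54/5 + 138.728ms (2/5)
17. 3884.393ms @ 56/5 + 277.457ms (4/5)
18. 4161.85ms @ 12 + 520.231ms (3/2)
19. 4682.081ms @ 27/2 + 173.41ms (1/2)
20. 4855.491ms @ 14 + 693.642ms (2)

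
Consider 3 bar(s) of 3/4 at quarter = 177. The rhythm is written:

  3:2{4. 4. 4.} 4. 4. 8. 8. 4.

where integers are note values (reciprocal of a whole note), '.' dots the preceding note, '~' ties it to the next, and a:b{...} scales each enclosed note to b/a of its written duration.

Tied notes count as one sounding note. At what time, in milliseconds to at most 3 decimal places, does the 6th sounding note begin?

1. 0.0ms @ 0 + 338.983ms (1)
2. 338.983ms @ 1 + 338.983ms (1)
3. 677.966ms @ 2 + 338.983ms (1)
4. 1016.949ms @ 3 + 508.475ms (3/2)
5. 1525.424ms @ 9/2 + 508.475ms (3/2)
6. 2033.898ms @ 6 + 254.237ms (3/4)
7. 2288.136ms @ 27/4 + 254.237ms (3/4)
8. 2542.373ms @ 15/2 + 508.475ms (3/2)

note 6 onset = 6b = 2033.898ms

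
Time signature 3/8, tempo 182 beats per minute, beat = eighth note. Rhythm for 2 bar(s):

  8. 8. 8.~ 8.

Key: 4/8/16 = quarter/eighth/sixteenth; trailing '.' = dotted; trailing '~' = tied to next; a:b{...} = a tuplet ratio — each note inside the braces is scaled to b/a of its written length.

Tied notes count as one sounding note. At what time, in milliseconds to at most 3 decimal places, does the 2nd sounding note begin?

note 2 onset = 3/2b = 494.505ms

1. 0.0ms @ 0 + 494.505ms (3/2)
2. 494.505ms @ 3/2 + 494.505ms (3/2)
3. 989.011ms @ 3 + 989.011ms (3)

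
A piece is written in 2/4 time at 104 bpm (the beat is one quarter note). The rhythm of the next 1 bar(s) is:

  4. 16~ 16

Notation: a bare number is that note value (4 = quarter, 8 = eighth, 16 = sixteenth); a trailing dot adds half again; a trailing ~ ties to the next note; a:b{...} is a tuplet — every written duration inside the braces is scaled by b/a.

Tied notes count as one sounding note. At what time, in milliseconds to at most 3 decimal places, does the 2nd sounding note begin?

1. 0.0ms @ 0 + 865.385ms (3/2)
2. 865.385ms @ 3/2 + 288.462ms (1/2)

note 2 onset = 3/2b = 865.385ms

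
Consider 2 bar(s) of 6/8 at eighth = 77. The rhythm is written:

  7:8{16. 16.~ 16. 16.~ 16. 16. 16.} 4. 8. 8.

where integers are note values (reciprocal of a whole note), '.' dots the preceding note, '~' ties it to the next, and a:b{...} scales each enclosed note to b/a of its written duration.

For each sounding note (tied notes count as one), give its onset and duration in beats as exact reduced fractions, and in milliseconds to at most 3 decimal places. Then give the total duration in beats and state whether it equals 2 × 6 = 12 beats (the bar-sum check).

1) 0.0ms=0b +667.904ms=6/7b
2) 667.904ms=6/7b +1335.807ms=12/7b
3) 2003.711ms=18/7b +1335.807ms=12/7b
4) 3339.518ms=30/7b +667.904ms=6/7b
5) 4007.421ms=36/7b +667.904ms=6/7b
6) 4675.325ms=6b +2337.662ms=3b
7) 7012.987ms=9b +1168.831ms=3/2b
8) 8181.818ms=21/2b +1168.831ms=3/2b
Σ=12b of 12 (77bpm 6/8) — PASS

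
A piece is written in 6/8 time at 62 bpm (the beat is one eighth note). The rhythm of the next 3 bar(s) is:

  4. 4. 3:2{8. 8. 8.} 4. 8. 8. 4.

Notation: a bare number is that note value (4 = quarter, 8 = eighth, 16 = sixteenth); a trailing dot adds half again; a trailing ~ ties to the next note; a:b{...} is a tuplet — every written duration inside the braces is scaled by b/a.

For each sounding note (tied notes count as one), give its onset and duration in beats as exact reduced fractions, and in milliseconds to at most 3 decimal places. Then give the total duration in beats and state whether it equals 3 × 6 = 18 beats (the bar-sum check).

1) 0.0ms=0b +2903.226ms=3b
2) 2903.226ms=3b +2903.226ms=3b
3) 5806.452ms=6b +967.742ms=1b
4) 6774.194ms=7b +967.742ms=1b
5) 7741.935ms=8b +967.742ms=1b
6) 8709.677ms=9b +2903.226ms=3b
7) 11612.903ms=12b +1451.613ms=3/2b
8) 13064.516ms=27/2b +1451.613ms=3/2b
9) 14516.129ms=15b +2903.226ms=3b
Σ=18b of 18 (62bpm 6/8) — PASS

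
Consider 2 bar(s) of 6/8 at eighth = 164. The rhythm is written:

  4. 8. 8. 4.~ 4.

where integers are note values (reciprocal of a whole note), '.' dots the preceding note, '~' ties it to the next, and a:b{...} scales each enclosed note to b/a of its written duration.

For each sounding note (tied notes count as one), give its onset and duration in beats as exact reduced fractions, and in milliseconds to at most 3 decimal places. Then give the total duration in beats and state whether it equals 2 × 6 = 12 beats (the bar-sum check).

1) 0.0ms=0b +1097.561ms=3b
2) 1097.561ms=3b +548.78ms=3/2b
3) 1646.341ms=9/2b +548.78ms=3/2b
4) 2195.122ms=6b +2195.122ms=6b
Σ=12b of 12 (164bpm 6/8) — PASS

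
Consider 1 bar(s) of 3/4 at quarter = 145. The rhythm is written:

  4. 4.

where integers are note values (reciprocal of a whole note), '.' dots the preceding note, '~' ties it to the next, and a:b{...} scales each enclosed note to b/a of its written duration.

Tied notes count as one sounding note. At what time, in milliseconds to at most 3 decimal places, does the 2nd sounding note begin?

1. 0.0ms @ 0 + 620.69ms (3/2)
2. 620.69ms @ 3/2 + 620.69ms (3/2)

note 2 onset = 3/2b = 620.69ms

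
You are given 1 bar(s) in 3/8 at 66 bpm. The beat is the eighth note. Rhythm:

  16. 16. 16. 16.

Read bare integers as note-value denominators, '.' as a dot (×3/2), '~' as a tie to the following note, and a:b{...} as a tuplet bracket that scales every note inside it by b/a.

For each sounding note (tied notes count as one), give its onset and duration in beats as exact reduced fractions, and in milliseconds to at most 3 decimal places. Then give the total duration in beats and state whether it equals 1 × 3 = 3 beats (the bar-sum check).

1) 0.0ms=0b +681.818ms=3/4b
2) 681.818ms=3/4b +681.818ms=3/4b
3) 1363.636ms=3/2b +681.818ms=3/4b
4) 2045.455ms=9/4b +681.818ms=3/4b
Σ=3b of 3 (66bpm 3/8) — PASS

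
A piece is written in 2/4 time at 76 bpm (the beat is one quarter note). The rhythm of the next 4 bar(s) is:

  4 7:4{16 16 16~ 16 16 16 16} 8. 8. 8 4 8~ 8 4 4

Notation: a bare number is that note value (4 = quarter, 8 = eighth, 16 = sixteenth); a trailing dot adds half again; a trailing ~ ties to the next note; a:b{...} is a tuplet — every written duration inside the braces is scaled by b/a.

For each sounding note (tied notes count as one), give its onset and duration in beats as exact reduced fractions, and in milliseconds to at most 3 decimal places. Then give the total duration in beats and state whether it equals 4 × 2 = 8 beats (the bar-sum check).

1) 0.0ms=0b +789.474ms=1b
2) 789.474ms=1b +112.782ms=1/7b
3) 902.256ms=8/7b +112.782ms=1/7b
4) 1015.038ms=9/7b +225.564ms=2/7b
5) 1240.602ms=11/7b +112.782ms=1/7b
6) 1353.383ms=12/7b +112.782ms=1/7b
7) 1466.165ms=13/7b +112.782ms=1/7b
8) 1578.947ms=2b +592.105ms=3/4b
9) 2171.053ms=11/4b +592.105ms=3/4b
10) 2763.158ms=7/2b +394.737ms=1/2b
11) 3157.895ms=4b +789.474ms=1b
12) 3947.368ms=5b +789.474ms=1b
13) 4736.842ms=6b +789.474ms=1b
14) 5526.316ms=7b +789.474ms=1b
Σ=8b of 8 (76bpm 2/4) — PASS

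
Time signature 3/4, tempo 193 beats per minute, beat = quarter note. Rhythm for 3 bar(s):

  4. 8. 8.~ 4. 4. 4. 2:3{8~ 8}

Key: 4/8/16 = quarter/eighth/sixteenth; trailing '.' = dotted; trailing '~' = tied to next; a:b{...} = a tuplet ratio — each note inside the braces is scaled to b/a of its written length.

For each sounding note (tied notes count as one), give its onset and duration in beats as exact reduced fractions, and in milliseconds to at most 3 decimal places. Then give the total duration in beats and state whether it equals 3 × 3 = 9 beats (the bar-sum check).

1) 0.0ms=0b +466.321ms=3/2b
2) 466.321ms=3/2b +233.161ms=3/4b
3) 699.482ms=9/4b +699.482ms=9/4b
4) 1398.964ms=9/2b +466.321ms=3/2b
5) 1865.285ms=6b +466.321ms=3/2b
6) 2331.606ms=15/2b +466.321ms=3/2b
Σ=9b of 9 (193bpm 3/4) — PASS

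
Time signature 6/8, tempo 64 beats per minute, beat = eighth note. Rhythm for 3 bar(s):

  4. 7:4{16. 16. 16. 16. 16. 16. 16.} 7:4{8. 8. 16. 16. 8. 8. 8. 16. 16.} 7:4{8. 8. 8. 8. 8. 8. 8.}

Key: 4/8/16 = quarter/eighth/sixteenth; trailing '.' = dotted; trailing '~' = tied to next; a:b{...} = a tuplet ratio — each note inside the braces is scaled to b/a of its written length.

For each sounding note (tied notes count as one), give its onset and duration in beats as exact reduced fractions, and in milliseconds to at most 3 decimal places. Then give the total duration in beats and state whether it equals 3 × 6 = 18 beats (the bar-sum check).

1) 0.0ms=0b +2812.5ms=3b
2) 2812.5ms=3b +401.786ms=3/7b
3) 3214.286ms=24/7b +401.786ms=3/7b
4) 3616.071ms=27/7b +401.786ms=3/7b
5) 4017.857ms=30/7b +401.786ms=3/7b
6) 4419.643ms=33/7b +401.786ms=3/7b
7) 4821.429ms=36/7b +401.786ms=3/7b
8) 5223.214ms=39/7b +401.786ms=3/7b
9) 5625.0ms=6b +803.571ms=6/7b
10) 6428.571ms=48/7b +803.571ms=6/7b
11) 7232.143ms=54/7b +401.786ms=3/7b
12) 7633.929ms=57/7b +401.786ms=3/7b
13) 8035.714ms=60/7b +803.571ms=6/7b
14) 8839.286ms=66/7b +803.571ms=6/7b
15) 9642.857ms=72/7b +803.571ms=6/7b
16) 10446.429ms=78/7b +401.786ms=3/7b
17) 10848.214ms=81/7b +401.786ms=3/7b
18) 11250.0ms=12b +803.571ms=6/7b
19) 12053.571ms=90/7b +803.571ms=6/7b
20) 12857.143ms=96/7b +803.571ms=6/7b
21) 13660.714ms=102/7b +803.571ms=6/7b
22) 14464.286ms=108/7b +803.571ms=6/7b
23) 15267.857ms=114/7b +803.571ms=6/7b
24) 16071.429ms=120/7b +803.571ms=6/7b
Σ=18b of 18 (64bpm 6/8) — PASS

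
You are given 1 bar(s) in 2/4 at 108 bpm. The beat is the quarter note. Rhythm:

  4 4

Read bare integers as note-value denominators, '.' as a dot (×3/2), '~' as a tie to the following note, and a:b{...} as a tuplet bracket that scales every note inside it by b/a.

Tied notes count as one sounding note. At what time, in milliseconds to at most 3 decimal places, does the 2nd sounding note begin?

note 2 onset = 1b = 555.556ms

1. 0.0ms @ 0 + 555.556ms (1)
2. 555.556ms @ 1 + 555.556ms (1)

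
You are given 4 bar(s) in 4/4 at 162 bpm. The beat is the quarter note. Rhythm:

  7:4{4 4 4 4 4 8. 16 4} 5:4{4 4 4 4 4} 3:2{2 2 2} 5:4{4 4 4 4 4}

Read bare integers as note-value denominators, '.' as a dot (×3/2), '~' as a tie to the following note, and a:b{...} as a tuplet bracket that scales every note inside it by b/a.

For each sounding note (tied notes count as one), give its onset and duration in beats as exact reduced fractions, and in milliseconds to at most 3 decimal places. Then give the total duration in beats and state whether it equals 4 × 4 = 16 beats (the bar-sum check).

1) 0.0ms=0b +211.64ms=4/7b
2) 211.64ms=4/7b +211.64ms=4/7b
3) 423.28ms=8/7b +211.64ms=4/7b
4) 634.921ms=12/7b +211.64ms=4/7b
5) 846.561ms=16/7b +211.64ms=4/7b
6) 1058.201ms=20/7b +158.73ms=3/7b
7) 1216.931ms=23/7b +52.91ms=1/7b
8) 1269.841ms=24/7b +211.64ms=4/7b
9) 1481.481ms=4b +296.296ms=4/5b
10) 1777.778ms=24/5b +296.296ms=4/5b
11) 2074.074ms=28/5b +296.296ms=4/5b
12) 2370.37ms=32/5b +296.296ms=4/5b
13) 2666.667ms=36/5b +296.296ms=4/5b
14) 2962.963ms=8b +493.827ms=4/3b
15) 3456.79ms=28/3b +493.827ms=4/3b
16) 3950.617ms=32/3b +493.827ms=4/3b
17) 4444.444ms=12b +296.296ms=4/5b
18) 4740.741ms=64/5b +296.296ms=4/5b
19) 5037.037ms=68/5b +296.296ms=4/5b
20) 5333.333ms=72/5b +296.296ms=4/5b
21) 5629.63ms=76/5b +296.296ms=4/5b
Σ=16b of 16 (162bpm 4/4) — PASS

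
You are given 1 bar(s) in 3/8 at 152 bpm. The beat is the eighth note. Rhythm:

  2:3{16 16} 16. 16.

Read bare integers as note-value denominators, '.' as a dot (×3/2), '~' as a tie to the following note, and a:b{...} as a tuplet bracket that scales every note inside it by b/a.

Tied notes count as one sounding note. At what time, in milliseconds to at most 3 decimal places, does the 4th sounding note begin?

note 4 onset = 9/4b = 888.158ms

1. 0.0ms @ 0 + 296.053ms (3/4)
2. 296.053ms @ 3/4 + 296.053ms (3/4)
3. 592.105ms @ 3/2 + 296.053ms (3/4)
4. 888.158ms @ 9/4 + 296.053ms (3/4)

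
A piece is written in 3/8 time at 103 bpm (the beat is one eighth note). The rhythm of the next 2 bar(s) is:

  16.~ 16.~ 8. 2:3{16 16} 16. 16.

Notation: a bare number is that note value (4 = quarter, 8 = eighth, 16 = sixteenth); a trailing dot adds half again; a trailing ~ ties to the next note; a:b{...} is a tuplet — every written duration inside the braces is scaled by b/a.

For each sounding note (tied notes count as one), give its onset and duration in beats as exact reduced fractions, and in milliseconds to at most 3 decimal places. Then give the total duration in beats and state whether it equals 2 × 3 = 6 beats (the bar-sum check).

1) 0.0ms=0b +1747.573ms=3b
2) 1747.573ms=3b +436.893ms=3/4b
3) 2184.466ms=15/4b +436.893ms=3/4b
4) 2621.359ms=9/2b +436.893ms=3/4b
5) 3058.252ms=21/4b +436.893ms=3/4b
Σ=6b of 6 (103bpm 3/8) — PASS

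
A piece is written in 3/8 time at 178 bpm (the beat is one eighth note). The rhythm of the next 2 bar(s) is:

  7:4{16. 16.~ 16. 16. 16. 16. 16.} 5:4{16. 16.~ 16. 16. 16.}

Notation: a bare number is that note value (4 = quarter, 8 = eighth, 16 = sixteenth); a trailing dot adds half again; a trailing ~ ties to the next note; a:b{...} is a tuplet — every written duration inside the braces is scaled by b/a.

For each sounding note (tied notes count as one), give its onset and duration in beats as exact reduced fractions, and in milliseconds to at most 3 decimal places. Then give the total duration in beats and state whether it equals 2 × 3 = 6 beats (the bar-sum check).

1) 0.0ms=0b +144.462ms=3/7b
2) 144.462ms=3/7b +288.925ms=6/7b
3) 433.387ms=9/7b +144.462ms=3/7b
4) 577.849ms=12/7b +144.462ms=3/7b
5) 722.311ms=15/7b +144.462ms=3/7b
6) 866.774ms=18/7b +144.462ms=3/7b
7) 1011.236ms=3b +202.247ms=3/5b
8) 1213.483ms=18/5b +404.494ms=6/5b
9) 1617.978ms=24/5b +202.247ms=3/5b
10) 1820.225ms=27/5b +202.247ms=3/5b
Σ=6b of 6 (178bpm 3/8) — PASS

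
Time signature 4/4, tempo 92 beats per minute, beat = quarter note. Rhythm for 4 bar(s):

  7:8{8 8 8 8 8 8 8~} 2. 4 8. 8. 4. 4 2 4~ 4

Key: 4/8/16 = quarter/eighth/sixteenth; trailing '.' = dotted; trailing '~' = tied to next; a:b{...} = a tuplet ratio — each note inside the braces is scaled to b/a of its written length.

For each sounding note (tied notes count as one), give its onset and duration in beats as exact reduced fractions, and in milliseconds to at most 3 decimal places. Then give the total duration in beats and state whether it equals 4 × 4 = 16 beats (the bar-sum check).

1) 0.0ms=0b +372.671ms=4/7b
2) 372.671ms=4/7b +372.671ms=4/7b
3) 745.342ms=8/7b +372.671ms=4/7b
4) 1118.012ms=12/7b +372.671ms=4/7b
5) 1490.683ms=16/7b +372.671ms=4/7b
6) 1863.354ms=20/7b +372.671ms=4/7b
7) 2236.025ms=24/7b +2329.193ms=25/7b
8) 4565.217ms=7b +652.174ms=1b
9) 5217.391ms=8b +489.13ms=3/4b
10) 5706.522ms=35/4b +489.13ms=3/4b
11) 6195.652ms=19/2b +978.261ms=3/2b
12) 7173.913ms=11b +652.174ms=1b
13) 7826.087ms=12b +1304.348ms=2b
14) 9130.435ms=14b +1304.348ms=2b
Σ=16b of 16 (92bpm 4/4) — PASS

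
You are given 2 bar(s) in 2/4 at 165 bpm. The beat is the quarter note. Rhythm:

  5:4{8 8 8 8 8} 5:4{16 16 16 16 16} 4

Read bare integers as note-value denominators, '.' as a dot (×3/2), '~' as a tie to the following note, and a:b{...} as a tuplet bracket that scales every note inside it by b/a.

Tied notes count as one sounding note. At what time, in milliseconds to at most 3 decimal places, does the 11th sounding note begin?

1. 0.0ms @ 0 + 145.455ms (2/5)
2. 145.455ms @ 2/5 + 145.455ms (2/5)
3. 290.909ms @ 4/5 + 145.455ms (2/5)
4. 436.364ms @ 6/5 + 145.455ms (2/5)
5. 581.818ms @ 8/5 + 145.455ms (2/5)
6. 727.273ms @ 2 + 72.727ms (1/5)
7. 800.0ms @ 11/5 + 72.727ms (1/5)
8. 872.727ms @ 12/5 + 72.727ms (1/5)
9. 945.455ms @ 13/5 + 72.727ms (1/5)
10. 1018.182ms @ 14/5 + 72.727ms (1/5)
11. 1090.909ms @ 3 + 363.636ms (1)

note 11 onset = 3b = 1090.909ms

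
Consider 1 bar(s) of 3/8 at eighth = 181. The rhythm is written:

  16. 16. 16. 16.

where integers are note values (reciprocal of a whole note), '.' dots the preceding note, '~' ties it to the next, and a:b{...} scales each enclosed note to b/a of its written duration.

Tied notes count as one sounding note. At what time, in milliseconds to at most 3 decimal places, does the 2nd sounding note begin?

note 2 onset = 3/4b = 248.619ms

1. 0.0ms @ 0 + 248.619ms (3/4)
2. 248.619ms @ 3/4 + 248.619ms (3/4)
3. 497.238ms @ 3/2 + 248.619ms (3/4)
4. 745.856ms @ 9/4 + 248.619ms (3/4)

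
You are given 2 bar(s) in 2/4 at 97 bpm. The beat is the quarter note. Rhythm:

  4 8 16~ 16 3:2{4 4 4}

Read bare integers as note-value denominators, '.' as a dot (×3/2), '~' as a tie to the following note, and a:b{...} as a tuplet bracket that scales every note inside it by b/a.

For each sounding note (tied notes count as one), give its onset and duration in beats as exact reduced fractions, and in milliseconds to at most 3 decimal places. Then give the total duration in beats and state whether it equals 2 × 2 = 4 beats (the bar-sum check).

1) 0.0ms=0b +618.557ms=1b
2) 618.557ms=1b +309.278ms=1/2b
3) 927.835ms=3/2b +309.278ms=1/2b
4) 1237.113ms=2b +412.371ms=2/3b
5) 1649.485ms=8/3b +412.371ms=2/3b
6) 2061.856ms=10/3b +412.371ms=2/3b
Σ=4b of 4 (97bpm 2/4) — PASS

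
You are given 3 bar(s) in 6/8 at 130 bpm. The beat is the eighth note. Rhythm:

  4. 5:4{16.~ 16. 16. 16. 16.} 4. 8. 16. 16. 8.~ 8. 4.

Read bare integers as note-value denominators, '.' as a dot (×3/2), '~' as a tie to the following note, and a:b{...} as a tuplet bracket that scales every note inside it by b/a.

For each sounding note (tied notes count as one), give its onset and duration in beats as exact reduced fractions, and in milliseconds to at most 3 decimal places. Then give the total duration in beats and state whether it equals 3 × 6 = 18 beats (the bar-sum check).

1) 0.0ms=0b +1384.615ms=3b
2) 1384.615ms=3b +553.846ms=6/5b
3) 1938.462ms=21/5b +276.923ms=3/5b
4) 2215.385ms=24/5b +276.923ms=3/5b
5) 2492.308ms=27/5b +276.923ms=3/5b
6) 2769.231ms=6b +1384.615ms=3b
7) 4153.846ms=9b +692.308ms=3/2b
8) 4846.154ms=21/2b +346.154ms=3/4b
9) 5192.308ms=45/4b +346.154ms=3/4b
10) 5538.462ms=12b +1384.615ms=3b
11) 6923.077ms=15b +1384.615ms=3b
Σ=18b of 18 (130bpm 6/8) — PASS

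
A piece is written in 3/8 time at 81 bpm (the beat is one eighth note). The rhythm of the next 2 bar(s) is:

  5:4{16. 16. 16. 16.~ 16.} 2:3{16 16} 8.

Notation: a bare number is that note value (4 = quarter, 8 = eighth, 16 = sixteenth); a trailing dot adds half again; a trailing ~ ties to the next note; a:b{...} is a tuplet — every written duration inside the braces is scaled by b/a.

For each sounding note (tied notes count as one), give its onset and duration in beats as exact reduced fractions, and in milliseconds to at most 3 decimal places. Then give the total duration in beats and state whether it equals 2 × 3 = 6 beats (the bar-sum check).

1) 0.0ms=0b +444.444ms=3/5b
2) 444.444ms=3/5b +444.444ms=3/5b
3) 888.889ms=6/5b +444.444ms=3/5b
4) 1333.333ms=9/5b +888.889ms=6/5b
5) 2222.222ms=3b +555.556ms=3/4b
6) 2777.778ms=15/4b +555.556ms=3/4b
7) 3333.333ms=9/2b +1111.111ms=3/2b
Σ=6b of 6 (81bpm 3/8) — PASS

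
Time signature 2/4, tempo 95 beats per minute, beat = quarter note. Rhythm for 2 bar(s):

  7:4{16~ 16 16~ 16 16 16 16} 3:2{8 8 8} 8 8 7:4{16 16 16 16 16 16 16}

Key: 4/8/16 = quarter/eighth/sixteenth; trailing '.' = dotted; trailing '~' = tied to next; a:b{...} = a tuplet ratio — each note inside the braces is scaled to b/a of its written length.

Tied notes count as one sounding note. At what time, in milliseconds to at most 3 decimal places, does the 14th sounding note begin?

note 14 onset = 24/7b = 2165.414ms

1. 0.0ms @ 0 + 180.451ms (2/7)
2. 180.451ms @ 2/7 + 180.451ms (2/7)
3. 360.902ms @ 4/7 + 90.226ms (1/7)
4. 451.128ms @ 5/7 + 90.226ms (1/7)
5. 541.353ms @ 6/7 + 90.226ms (1/7)
6. 631.579ms @ 1 + 210.526ms (1/3)
7. 842.105ms @ 4/3 + 210.526ms (1/3)
8. 1052.632ms @ 5/3 + 210.526ms (1/3)
9. 1263.158ms @ 2 + 315.789ms (1/2)
10. 1578.947ms @ 5/2 + 315.789ms (1/2)
11. 1894.737ms @ 3 + 90.226ms (1/7)
12. 1984.962ms @ 22/7 + 90.226ms (1/7)
13. 2075.188ms @ 23/7 + 90.226ms (1/7)
14. 2165.414ms @ 24/7 + 90.226ms (1/7)
15. 2255.639ms @ 25/7 + 90.226ms (1/7)
16. 2345.865ms @ 26/7 + 90.226ms (1/7)
17. 2436.09ms @ 27/7 + 90.226ms (1/7)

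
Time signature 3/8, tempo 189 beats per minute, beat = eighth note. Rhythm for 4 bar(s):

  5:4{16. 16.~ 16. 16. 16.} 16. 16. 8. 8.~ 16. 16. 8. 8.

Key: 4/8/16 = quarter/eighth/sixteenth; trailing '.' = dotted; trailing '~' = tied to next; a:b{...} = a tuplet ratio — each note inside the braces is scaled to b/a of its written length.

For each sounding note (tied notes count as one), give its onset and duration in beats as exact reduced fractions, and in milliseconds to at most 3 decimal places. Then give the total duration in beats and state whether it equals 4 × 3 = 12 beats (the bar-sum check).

1) 0.0ms=0b +190.476ms=3/5b
2) 190.476ms=3/5b +380.952ms=6/5b
3) 571.429ms=9/5b +190.476ms=3/5b
4) 761.905ms=12/5b +190.476ms=3/5b
5) 952.381ms=3b +238.095ms=3/4b
6) 1190.476ms=15/4b +238.095ms=3/4b
7) 1428.571ms=9/2b +476.19ms=3/2b
8) 1904.762ms=6b +714.286ms=9/4b
9) 2619.048ms=33/4b +238.095ms=3/4b
10) 2857.143ms=9b +476.19ms=3/2b
11) 3333.333ms=21/2b +476.19ms=3/2b
Σ=12b of 12 (189bpm 3/8) — PASS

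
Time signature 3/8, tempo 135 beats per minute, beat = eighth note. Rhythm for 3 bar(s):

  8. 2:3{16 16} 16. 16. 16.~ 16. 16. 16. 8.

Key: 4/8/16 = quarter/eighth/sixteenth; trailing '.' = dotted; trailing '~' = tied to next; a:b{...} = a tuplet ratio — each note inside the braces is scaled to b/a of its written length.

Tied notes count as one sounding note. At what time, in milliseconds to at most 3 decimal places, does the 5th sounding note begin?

note 5 onset = 15/4b = 1666.667ms

1. 0.0ms @ 0 + 666.667ms (3/2)
2. 666.667ms @ 3/2 + 333.333ms (3/4)
3. 1000.0ms @ 9/4 + 333.333ms (3/4)
4. 1333.333ms @ 3 + 333.333ms (3/4)
5. 1666.667ms @ 15/4 + 333.333ms (3/4)
6. 2000.0ms @ 9/2 + 666.667ms (3/2)
7. 2666.667ms @ 6 + 333.333ms (3/4)
8. 3000.0ms @ 27/4 + 333.333ms (3/4)
9. 3333.333ms @ 15/2 + 666.667ms (3/2)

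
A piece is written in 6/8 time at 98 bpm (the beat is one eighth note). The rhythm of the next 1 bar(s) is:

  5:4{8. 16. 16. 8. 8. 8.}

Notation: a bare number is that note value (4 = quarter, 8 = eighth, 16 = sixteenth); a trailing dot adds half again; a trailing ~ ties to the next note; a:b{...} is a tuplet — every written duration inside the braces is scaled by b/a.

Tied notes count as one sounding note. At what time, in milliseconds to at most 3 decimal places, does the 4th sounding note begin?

1. 0.0ms @ 0 + 734.694ms (6/5)
2. 734.694ms @ 6/5 + 367.347ms (3/5)
3. 1102.041ms @ 9/5 + 367.347ms (3/5)
4. 1469.388ms @ 12/5 + 734.694ms (6/5)
5. 2204.082ms @ 18/5 + 734.694ms (6/5)
6. 2938.776ms @ 24/5 + 734.694ms (6/5)

note 4 onset = 12/5b = 1469.388ms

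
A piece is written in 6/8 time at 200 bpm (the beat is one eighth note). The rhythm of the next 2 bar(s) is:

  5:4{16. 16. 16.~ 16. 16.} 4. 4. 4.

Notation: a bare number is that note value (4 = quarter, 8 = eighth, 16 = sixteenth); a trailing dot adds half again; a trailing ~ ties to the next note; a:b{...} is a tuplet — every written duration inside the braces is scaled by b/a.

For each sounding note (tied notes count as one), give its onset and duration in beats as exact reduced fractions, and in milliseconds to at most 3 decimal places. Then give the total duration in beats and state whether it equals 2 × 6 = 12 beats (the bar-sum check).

1) 0.0ms=0b +180.0ms=3/5b
2) 180.0ms=3/5b +180.0ms=3/5b
3) 360.0ms=6/5b +360.0ms=6/5b
4) 720.0ms=12/5b +180.0ms=3/5b
5) 900.0ms=3b +900.0ms=3b
6) 1800.0ms=6b +900.0ms=3b
7) 2700.0ms=9b +900.0ms=3b
Σ=12b of 12 (200bpm 6/8) — PASS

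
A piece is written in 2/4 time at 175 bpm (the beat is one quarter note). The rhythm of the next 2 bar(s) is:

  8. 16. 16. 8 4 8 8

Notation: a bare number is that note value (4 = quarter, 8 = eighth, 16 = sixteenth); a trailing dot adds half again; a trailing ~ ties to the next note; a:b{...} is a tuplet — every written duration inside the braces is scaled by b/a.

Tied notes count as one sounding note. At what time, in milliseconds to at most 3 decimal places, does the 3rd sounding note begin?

note 3 onset = 9/8b = 385.714ms

1. 0.0ms @ 0 + 257.143ms (3/4)
2. 257.143ms @ 3/4 + 128.571ms (3/8)
3. 385.714ms @ 9/8 + 128.571ms (3/8)
4. 514.286ms @ 3/2 + 171.429ms (1/2)
5. 685.714ms @ 2 + 342.857ms (1)
6. 1028.571ms @ 3 + 171.429ms (1/2)
7. 1200.0ms @ 7/2 + 171.429ms (1/2)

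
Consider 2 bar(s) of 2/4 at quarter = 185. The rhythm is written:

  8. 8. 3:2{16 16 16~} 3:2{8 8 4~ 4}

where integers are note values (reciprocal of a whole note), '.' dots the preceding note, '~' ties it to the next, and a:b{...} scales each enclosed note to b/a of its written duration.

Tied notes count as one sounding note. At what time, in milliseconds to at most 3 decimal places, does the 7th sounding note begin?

note 7 onset = 8/3b = 864.865ms

1. 0.0ms @ 0 + 243.243ms (3/4)
2. 243.243ms @ 3/4 + 243.243ms (3/4)
3. 486.486ms @ 3/2 + 54.054ms (1/6)
4. 540.541ms @ 5/3 + 54.054ms (1/6)
5. 594.595ms @ 11/6 + 162.162ms (1/2)
6. 756.757ms @ 7/3 + 108.108ms (1/3)
7. 864.865ms @ 8/3 + 432.432ms (4/3)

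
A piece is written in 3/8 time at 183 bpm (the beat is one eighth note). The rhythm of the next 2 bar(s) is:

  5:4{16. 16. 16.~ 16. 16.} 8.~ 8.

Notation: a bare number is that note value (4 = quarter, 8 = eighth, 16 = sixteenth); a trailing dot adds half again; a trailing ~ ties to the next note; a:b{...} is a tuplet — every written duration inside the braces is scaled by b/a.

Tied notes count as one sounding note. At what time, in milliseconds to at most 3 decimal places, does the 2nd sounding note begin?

1. 0.0ms @ 0 + 196.721ms (3/5)
2. 196.721ms @ 3/5 + 196.721ms (3/5)
3. 393.443ms @ 6/5 + 393.443ms (6/5)
4. 786.885ms @ 12/5 + 196.721ms (3/5)
5. 983.607ms @ 3 + 983.607ms (3)

note 2 onset = 3/5b = 196.721ms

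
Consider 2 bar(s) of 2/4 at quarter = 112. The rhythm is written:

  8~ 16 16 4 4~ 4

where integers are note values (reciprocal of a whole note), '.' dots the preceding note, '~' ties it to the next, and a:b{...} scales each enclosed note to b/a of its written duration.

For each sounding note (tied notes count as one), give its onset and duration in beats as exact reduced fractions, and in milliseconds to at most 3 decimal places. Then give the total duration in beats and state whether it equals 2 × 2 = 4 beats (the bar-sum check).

1) 0.0ms=0b +401.786ms=3/4b
2) 401.786ms=3/4b +133.929ms=1/4b
3) 535.714ms=1b +535.714ms=1b
4) 1071.429ms=2b +1071.429ms=2b
Σ=4b of 4 (112bpm 2/4) — PASS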